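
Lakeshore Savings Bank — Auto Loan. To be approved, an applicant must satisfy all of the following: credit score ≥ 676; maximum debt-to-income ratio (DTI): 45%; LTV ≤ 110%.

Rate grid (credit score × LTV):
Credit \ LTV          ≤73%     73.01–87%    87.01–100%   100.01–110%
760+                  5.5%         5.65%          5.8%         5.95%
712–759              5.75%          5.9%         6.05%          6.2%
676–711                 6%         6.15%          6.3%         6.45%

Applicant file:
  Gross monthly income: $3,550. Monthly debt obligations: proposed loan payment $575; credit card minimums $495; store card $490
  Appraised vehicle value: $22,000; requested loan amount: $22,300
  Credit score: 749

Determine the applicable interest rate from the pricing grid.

Credit score 749 ≥ 676; Total monthly debts = (575 + 495 + 490) = 1,560. Debt-to-income = 1,560/3,550 = 43.9% — meets 45% limit
LTV = 22,300/22,000 = 101.4% ≤ 110%
Score 749 is in the 712–759 band; LTV 101.4% is in the 100.01–110% band → 6.2%.

6.2%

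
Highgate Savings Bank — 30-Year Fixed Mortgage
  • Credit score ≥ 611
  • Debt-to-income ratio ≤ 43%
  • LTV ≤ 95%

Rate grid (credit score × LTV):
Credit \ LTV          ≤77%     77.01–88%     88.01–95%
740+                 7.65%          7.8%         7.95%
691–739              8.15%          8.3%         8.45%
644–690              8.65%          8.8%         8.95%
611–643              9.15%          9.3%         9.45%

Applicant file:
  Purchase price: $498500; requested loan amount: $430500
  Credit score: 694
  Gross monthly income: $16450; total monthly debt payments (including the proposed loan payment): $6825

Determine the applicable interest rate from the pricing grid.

Credit score 694 ≥ 611; DTI = 6,825/16,450 = 41.5% ≤ 43%
LTV: 430,500 ÷ 498,500 = 86.4%, within 95% cap
Score 694 is in the 691–739 band; LTV 86.4% is in the 77.01–88% band → 8.3%.

8.3%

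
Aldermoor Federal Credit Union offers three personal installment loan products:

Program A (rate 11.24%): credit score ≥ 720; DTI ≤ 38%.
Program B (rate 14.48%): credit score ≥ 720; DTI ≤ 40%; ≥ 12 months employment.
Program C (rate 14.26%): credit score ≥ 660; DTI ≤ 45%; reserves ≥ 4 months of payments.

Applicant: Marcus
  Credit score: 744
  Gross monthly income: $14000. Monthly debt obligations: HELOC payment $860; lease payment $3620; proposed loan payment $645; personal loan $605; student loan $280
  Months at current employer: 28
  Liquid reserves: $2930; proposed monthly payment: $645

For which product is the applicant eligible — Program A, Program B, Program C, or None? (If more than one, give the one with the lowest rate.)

Program C

Total debts = (860 + 3,620 + 645 + 605 + 280) = 6,010; DTI = 6,010/14,000 = 42.9%.
Reserves = 2,930/645 = 4.5 months.
Program A: score 744 ≥ 720; DTI 42.9% > 38% → does not qualify.
Program B: score 744 ≥ 720; DTI 42.9% > 40%; employment 28 ≥ 12 mo → does not qualify.
Program C: score 744 ≥ 660; DTI 42.9% ≤ 45%; reserves 4.5 ≥ 4 mo → qualifies.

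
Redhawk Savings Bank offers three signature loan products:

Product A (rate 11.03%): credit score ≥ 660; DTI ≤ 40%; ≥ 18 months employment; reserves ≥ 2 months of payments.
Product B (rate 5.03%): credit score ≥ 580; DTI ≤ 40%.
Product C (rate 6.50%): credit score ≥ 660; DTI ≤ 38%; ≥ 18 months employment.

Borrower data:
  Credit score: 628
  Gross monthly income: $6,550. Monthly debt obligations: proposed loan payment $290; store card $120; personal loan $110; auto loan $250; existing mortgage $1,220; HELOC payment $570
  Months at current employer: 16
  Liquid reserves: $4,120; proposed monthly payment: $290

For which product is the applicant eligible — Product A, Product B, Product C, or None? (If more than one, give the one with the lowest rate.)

Product B

Total debts = (290 + 120 + 110 + 250 + 1,220 + 570) = 2,560; DTI = 2,560/6,550 = 39.1%.
Reserves = 4,120/290 = 14.2 months.
Product A: score 628 < 660; DTI 39.1% ≤ 40%; employment 16 < 18 mo; reserves 14.2 ≥ 2 mo → does not qualify.
Product B: score 628 ≥ 580; DTI 39.1% ≤ 40% → qualifies.
Product C: score 628 < 660; DTI 39.1% > 38%; employment 16 < 18 mo → does not qualify.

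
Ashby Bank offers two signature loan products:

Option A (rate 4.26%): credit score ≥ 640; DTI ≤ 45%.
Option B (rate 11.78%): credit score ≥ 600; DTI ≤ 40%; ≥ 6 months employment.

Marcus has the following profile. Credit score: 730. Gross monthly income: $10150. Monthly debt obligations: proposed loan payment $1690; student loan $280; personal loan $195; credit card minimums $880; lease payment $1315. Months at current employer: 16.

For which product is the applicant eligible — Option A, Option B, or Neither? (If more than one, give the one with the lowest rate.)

Option A

Total debts = (1,690 + 280 + 195 + 880 + 1,315) = 4,360; DTI = 4,360/10,150 = 43%.
Option A: score 730 ≥ 640; DTI 43% ≤ 45% → qualifies.
Option B: score 730 ≥ 600; DTI 43% > 40%; employment 16 ≥ 6 mo → does not qualify.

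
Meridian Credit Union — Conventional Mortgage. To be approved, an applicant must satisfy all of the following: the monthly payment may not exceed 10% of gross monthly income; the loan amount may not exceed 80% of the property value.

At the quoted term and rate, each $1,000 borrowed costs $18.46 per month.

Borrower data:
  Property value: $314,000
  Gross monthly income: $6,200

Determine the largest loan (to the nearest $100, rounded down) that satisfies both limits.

Payment cap: 10% × $6,200 = $620/month.
At $18.46 per $1,000, that supports 620/18.46 × 1,000 ≈ $33,586 → $33,500.
LTV cap: 80% × $314,000 = $251,200 → $251,200.
Binding constraint: payment-to-income.

$33,500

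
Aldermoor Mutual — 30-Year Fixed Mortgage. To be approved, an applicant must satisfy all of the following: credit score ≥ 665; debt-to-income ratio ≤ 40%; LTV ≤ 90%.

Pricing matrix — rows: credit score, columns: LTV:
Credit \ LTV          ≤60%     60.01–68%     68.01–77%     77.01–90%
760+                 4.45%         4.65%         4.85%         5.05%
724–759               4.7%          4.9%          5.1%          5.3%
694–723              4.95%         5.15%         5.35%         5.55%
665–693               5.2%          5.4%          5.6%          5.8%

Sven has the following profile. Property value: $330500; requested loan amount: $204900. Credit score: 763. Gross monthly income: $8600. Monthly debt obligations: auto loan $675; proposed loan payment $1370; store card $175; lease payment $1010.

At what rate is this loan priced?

4.65%

Credit score 763 ≥ 665; Total monthly debts = (675 + 1,370 + 175 + 1,010) = 3,230. DTI: 3,230 ÷ 8,600 = 37.6%, within the 40% cap
LTV = 204,900/330,500 = 62% ≤ 90%
Credit 763 → row 760+; LTV 62% → column 60.01–68%. Grid cell → 4.65%.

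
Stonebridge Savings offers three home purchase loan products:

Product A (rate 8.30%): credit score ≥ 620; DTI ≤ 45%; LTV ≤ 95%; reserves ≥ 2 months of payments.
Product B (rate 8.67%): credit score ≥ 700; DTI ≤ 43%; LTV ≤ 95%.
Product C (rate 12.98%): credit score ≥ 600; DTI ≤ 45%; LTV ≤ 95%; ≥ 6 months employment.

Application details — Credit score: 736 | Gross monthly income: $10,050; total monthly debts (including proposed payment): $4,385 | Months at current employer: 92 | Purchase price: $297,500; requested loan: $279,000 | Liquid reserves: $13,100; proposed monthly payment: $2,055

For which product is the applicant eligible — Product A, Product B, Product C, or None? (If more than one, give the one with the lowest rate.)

Product A

DTI = 4,385/10,050 = 43.6%.
LTV = 279,000/297,500 = 93.8%.
Reserves = 13,100/2,055 = 6.4 months.
Product A: score 736 ≥ 620; DTI 43.6% ≤ 45%; LTV 93.8% ≤ 95%; reserves 6.4 ≥ 2 mo → qualifies.
Product B: score 736 ≥ 700; DTI 43.6% > 43%; LTV 93.8% ≤ 95% → does not qualify.
Product C: score 736 ≥ 600; DTI 43.6% ≤ 45%; LTV 93.8% ≤ 95%; employment 92 ≥ 6 mo → qualifies.
Qualifying: Product A, Product C. Lowest rate is 8.30% → Product A.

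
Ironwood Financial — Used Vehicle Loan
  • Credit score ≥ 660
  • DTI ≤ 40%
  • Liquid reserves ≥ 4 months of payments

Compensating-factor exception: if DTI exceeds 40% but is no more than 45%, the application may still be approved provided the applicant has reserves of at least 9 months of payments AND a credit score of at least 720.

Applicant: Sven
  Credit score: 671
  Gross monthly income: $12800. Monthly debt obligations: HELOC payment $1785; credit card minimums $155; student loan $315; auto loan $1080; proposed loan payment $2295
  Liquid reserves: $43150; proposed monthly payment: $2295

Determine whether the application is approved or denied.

Credit score 671 ≥ 660 (meets base)
Total debts = (1,785 + 155 + 315 + 1,080 + 2,295) = 5,630. DTI: 5,630 ÷ 12,800 = 44%, over the 40% base limit.
Reserves: 43,150 ÷ 2,295 = 18.8 months (meets 4-month minimum)
DTI 44% is within the 40%–45% exception band; checking compensating factors.
Reserves 18.8 ≥ 9 months; credit score 671 < 720.
Override conditions not both satisfied; exception does not apply.

Denied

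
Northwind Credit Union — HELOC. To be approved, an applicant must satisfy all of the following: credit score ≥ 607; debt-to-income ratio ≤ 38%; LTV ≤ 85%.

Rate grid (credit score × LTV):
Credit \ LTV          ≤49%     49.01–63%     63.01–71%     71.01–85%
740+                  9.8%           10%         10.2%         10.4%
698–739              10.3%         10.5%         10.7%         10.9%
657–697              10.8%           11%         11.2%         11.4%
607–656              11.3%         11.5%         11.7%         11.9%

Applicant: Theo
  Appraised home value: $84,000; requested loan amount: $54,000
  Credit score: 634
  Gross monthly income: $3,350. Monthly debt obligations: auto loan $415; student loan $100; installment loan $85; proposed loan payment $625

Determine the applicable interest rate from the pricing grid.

11.7%

Credit score 634 ≥ 607; Total monthly debts = (415 + 100 + 85 + 625) = 1,225. DTI = 1,225/3,350 = 36.6% ≤ 38%
LTV: 54,000 ÷ 84,000 = 64.3%, within 85% cap
Score 634 is in the 607–656 band; LTV 64.3% is in the 63.01–71% band → 11.7%.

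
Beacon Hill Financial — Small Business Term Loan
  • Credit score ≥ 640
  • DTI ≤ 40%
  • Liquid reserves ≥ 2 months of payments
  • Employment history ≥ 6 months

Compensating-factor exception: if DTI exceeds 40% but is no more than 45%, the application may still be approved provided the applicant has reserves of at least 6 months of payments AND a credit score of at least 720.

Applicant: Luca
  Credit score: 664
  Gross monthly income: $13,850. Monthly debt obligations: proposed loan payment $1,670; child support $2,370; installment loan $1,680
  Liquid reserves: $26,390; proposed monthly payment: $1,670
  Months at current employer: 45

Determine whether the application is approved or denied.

Credit score 664 ≥ 640 (meets base)
Total debts = (1,670 + 2,370 + 1,680) = 5,720. DTI = 5,720/13,850 = 41.3% > 40% — standard DTI limit exceeded.
Reserves: 26,390 ÷ 1,670 = 15.8 months (meets 2-month minimum)
Employment 45 ≥ 6 months
DTI 41.3% is within the 40%–45% exception band; checking compensating factors.
Override check — reserves: 15.8 mo (ok); score: 664 (below 720).
Override conditions not both satisfied; exception does not apply.

Denied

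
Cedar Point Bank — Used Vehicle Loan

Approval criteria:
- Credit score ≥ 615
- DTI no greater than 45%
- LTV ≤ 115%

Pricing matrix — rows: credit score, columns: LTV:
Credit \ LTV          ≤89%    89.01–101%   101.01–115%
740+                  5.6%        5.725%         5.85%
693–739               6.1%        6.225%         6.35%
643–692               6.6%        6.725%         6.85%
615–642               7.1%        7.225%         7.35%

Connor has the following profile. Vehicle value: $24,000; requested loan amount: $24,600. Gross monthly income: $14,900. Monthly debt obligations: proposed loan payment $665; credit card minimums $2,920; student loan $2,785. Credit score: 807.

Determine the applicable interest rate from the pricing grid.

5.85%

Credit score 807 ≥ 615; Total monthly debts = (665 + 2,920 + 2,785) = 6,370. Debt-to-income = 6,370/14,900 = 42.8% — meets 45% limit
LTV: 24,600 ÷ 24,000 = 102.5%, within 115% cap
Credit 807 → row 740+; LTV 102.5% → column 101.01–115%. Grid cell → 5.85%.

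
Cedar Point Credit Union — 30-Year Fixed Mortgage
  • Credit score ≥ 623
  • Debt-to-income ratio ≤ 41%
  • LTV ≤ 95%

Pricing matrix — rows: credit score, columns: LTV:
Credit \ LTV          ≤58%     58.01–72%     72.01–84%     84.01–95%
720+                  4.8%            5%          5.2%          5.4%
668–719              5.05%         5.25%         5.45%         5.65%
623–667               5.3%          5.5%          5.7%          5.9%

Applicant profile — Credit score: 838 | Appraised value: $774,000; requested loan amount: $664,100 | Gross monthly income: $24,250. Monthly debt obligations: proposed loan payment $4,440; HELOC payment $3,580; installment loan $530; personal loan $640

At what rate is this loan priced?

5.4%

Credit score 838 ≥ 623; Total monthly debts = (4,440 + 3,580 + 530 + 640) = 9,190. DTI = 9,190/24,250 = 37.9% ≤ 41%
Loan-to-value = 664,100/774,000 = 85.8% — pass (95% max)
Credit 838 → row 720+; LTV 85.8% → column 84.01–95%. Grid cell → 5.4%.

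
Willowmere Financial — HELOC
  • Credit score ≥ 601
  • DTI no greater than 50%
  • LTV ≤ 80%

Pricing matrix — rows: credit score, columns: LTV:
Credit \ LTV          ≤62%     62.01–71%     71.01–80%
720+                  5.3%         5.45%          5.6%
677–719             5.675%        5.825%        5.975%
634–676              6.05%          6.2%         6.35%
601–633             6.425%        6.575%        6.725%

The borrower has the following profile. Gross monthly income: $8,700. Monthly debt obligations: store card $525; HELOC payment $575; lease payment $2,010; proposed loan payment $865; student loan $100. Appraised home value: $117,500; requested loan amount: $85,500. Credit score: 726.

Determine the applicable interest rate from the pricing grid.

5.6%

Credit score 726 ≥ 601; Total monthly debts = (525 + 575 + 2,010 + 865 + 100) = 4,075. DTI = 4,075/8,700 = 46.8% ≤ 50%
Loan-to-value = 85,500/117,500 = 72.8% — pass (80% max)
Score 726 is in the 720+ band; LTV 72.8% is in the 71.01–80% band → 5.6%.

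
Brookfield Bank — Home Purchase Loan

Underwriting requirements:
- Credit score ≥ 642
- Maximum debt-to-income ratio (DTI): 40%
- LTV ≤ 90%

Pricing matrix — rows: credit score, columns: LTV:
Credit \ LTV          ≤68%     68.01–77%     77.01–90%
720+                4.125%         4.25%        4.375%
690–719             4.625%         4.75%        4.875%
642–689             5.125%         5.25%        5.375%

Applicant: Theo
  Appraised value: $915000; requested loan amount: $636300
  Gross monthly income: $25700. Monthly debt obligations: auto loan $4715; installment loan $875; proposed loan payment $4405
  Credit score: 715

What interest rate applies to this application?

Credit score 715 ≥ 642; Total monthly debts = (4,715 + 875 + 4,405) = 9,995. DTI = 9,995/25,700 = 38.9% ≤ 40%
LTV: 636,300 ÷ 915,000 = 69.5%, within 90% cap
Credit 715 → row 690–719; LTV 69.5% → column 68.01–77%. Grid cell → 4.75%.

4.75%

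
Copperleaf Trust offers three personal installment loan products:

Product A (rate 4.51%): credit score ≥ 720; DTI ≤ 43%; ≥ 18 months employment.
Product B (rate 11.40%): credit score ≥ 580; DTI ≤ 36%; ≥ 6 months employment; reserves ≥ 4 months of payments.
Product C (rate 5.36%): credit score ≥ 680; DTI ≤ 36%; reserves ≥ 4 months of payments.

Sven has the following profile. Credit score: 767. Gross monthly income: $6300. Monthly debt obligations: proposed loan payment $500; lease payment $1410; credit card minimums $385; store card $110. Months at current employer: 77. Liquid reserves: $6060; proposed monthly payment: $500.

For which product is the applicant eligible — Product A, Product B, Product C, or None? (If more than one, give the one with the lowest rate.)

Total debts = (500 + 1,410 + 385 + 110) = 2,405; DTI = 2,405/6,300 = 38.2%.
Reserves = 6,060/500 = 12.1 months.
Product A: score 767 ≥ 720; DTI 38.2% ≤ 43%; employment 77 ≥ 18 mo → qualifies.
Product B: score 767 ≥ 580; DTI 38.2% > 36%; employment 77 ≥ 6 mo; reserves 12.1 ≥ 4 mo → does not qualify.
Product C: score 767 ≥ 680; DTI 38.2% > 36%; reserves 12.1 ≥ 4 mo → does not qualify.

Product A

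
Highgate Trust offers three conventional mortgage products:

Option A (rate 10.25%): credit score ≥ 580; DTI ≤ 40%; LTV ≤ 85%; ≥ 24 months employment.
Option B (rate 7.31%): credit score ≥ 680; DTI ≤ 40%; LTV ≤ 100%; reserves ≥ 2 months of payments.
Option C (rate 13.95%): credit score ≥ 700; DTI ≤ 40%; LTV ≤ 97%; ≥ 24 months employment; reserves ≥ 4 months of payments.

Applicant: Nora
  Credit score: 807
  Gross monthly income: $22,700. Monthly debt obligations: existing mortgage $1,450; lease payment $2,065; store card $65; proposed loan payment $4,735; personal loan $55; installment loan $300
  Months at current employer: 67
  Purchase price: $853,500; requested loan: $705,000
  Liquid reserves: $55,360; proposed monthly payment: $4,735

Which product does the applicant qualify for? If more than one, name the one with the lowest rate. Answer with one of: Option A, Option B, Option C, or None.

Total debts = (1,450 + 2,065 + 65 + 4,735 + 55 + 300) = 8,670; DTI = 8,670/22,700 = 38.2%.
LTV = 705,000/853,500 = 82.6%.
Reserves = 55,360/4,735 = 11.7 months.
Option A: score 807 ≥ 580; DTI 38.2% ≤ 40%; LTV 82.6% ≤ 85%; employment 67 ≥ 24 mo → qualifies.
Option B: score 807 ≥ 680; DTI 38.2% ≤ 40%; LTV 82.6% ≤ 100%; reserves 11.7 ≥ 2 mo → qualifies.
Option C: score 807 ≥ 700; DTI 38.2% ≤ 40%; LTV 82.6% ≤ 97%; employment 67 ≥ 24 mo; reserves 11.7 ≥ 4 mo → qualifies.
Qualifying: Option A, Option B, Option C. Lowest rate is 7.31% → Option B.

Option B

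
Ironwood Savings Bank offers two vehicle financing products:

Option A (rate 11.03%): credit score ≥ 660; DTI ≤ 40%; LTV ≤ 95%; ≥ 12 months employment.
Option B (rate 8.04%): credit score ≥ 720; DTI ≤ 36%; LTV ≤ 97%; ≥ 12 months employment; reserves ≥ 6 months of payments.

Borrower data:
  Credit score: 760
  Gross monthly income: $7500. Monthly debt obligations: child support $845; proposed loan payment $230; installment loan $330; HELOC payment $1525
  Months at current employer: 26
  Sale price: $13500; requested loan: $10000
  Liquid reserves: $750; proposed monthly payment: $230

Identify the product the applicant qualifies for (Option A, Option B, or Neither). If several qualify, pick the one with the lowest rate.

Option A

Total debts = (845 + 230 + 330 + 1,525) = 2,930; DTI = 2,930/7,500 = 39.1%.
LTV = 10,000/13,500 = 74.1%.
Reserves = 750/230 = 3.3 months.
Option A: score 760 ≥ 660; DTI 39.1% ≤ 40%; LTV 74.1% ≤ 95%; employment 26 ≥ 12 mo → qualifies.
Option B: score 760 ≥ 720; DTI 39.1% > 36%; LTV 74.1% ≤ 97%; employment 26 ≥ 12 mo; reserves 3.3 < 6 mo → does not qualify.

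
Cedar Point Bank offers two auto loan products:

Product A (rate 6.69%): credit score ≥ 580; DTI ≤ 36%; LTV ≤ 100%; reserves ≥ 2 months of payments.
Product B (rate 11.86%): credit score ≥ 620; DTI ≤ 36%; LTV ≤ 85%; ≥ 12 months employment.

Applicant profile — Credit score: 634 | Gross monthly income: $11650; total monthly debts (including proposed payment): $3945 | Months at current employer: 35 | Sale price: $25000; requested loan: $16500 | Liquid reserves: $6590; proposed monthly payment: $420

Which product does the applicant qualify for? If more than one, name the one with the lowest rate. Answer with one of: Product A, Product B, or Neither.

DTI = 3,945/11,650 = 33.9%.
LTV = 16,500/25,000 = 66%.
Reserves = 6,590/420 = 15.7 months.
Product A: score 634 ≥ 580; DTI 33.9% ≤ 36%; LTV 66% ≤ 100%; reserves 15.7 ≥ 2 mo → qualifies.
Product B: score 634 ≥ 620; DTI 33.9% ≤ 36%; LTV 66% ≤ 85%; employment 35 ≥ 12 mo → qualifies.
Qualifying: Product A, Product B. Lowest rate is 6.69% → Product A.

Product A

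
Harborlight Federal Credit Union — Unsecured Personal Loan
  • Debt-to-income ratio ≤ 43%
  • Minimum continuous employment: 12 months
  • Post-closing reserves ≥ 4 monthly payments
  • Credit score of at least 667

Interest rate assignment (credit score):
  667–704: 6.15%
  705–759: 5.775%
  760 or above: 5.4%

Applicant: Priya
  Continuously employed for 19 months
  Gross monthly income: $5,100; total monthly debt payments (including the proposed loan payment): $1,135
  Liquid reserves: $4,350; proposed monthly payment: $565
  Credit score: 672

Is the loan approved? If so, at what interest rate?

Credit score 672 ≥ 667 (meets minimum)
Employment 19 ≥ 12 months
Reserves = 4,350/565 = 7.7 months ≥ 4
Debt-to-income = 1,135/5,100 = 22.3% — meets 43% limit
All requirements met. Score 672 falls in the 667–704 tier → 6.15%.

Approved at 6.15%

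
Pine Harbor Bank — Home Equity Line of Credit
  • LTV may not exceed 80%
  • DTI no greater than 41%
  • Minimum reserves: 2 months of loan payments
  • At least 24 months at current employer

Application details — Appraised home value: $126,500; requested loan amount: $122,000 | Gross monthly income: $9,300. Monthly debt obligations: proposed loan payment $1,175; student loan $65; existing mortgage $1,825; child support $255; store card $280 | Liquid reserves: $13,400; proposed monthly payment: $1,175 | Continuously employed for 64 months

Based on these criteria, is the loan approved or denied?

Denied

Loan-to-value = 122,000/126,500 = 96.4% — fail (80% max)
Total monthly debts = (1,175 + 65 + 1,825 + 255 + 280) = 3,600. Debt-to-income = 3,600/9,300 = 38.7% — meets 41% limit
Liquid reserves cover 13,400/1,175 = 11.4 months — ≥ 2 required
Employment 64 ≥ 24 months
Fails on LTV.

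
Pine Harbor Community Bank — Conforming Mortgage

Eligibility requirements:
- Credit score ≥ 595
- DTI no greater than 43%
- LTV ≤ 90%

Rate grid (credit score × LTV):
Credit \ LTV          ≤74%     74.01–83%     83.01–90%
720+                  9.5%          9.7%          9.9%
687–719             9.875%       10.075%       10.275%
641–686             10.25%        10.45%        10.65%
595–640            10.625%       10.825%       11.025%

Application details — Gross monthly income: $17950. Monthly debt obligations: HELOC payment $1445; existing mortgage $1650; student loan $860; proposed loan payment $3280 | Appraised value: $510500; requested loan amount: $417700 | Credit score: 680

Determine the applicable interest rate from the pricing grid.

10.45%

Credit score 680 ≥ 595; Total monthly debts = (1,445 + 1,650 + 860 + 3,280) = 7,235. Debt-to-income = 7,235/17,950 = 40.3% — meets 43% limit
LTV: 417,700 ÷ 510,500 = 81.8%, within 90% cap
Row: 680 falls in 641–686. Column: 81.8% falls in 74.01–83%. Rate = 10.45%.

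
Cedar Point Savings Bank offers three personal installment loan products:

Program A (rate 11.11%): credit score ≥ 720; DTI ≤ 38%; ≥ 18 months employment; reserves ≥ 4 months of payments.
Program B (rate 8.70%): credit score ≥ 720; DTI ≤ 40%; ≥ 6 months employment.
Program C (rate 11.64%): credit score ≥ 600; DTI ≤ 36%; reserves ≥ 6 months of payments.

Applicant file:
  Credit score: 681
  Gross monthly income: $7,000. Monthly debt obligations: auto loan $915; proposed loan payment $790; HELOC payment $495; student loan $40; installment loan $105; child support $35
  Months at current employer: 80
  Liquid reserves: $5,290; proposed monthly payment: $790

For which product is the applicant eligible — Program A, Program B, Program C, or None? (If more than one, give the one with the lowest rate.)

Total debts = (915 + 790 + 495 + 40 + 105 + 35) = 2,380; DTI = 2,380/7,000 = 34%.
Reserves = 5,290/790 = 6.7 months.
Program A: score 681 < 720; DTI 34% ≤ 38%; employment 80 ≥ 18 mo; reserves 6.7 ≥ 4 mo → does not qualify.
Program B: score 681 < 720; DTI 34% ≤ 40%; employment 80 ≥ 6 mo → does not qualify.
Program C: score 681 ≥ 600; DTI 34% ≤ 36%; reserves 6.7 ≥ 6 mo → qualifies.

Program C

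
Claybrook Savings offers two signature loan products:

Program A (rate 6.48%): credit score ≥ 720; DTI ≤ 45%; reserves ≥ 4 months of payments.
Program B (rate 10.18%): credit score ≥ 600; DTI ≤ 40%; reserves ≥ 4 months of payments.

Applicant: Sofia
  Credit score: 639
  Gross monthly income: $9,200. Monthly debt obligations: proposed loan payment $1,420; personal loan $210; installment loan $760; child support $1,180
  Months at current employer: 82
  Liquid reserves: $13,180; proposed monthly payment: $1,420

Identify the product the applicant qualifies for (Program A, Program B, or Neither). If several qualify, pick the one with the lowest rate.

Program B

Total debts = (1,420 + 210 + 760 + 1,180) = 3,570; DTI = 3,570/9,200 = 38.8%.
Reserves = 13,180/1,420 = 9.3 months.
Program A: score 639 < 720; DTI 38.8% ≤ 45%; reserves 9.3 ≥ 4 mo → does not qualify.
Program B: score 639 ≥ 600; DTI 38.8% ≤ 40%; reserves 9.3 ≥ 4 mo → qualifies.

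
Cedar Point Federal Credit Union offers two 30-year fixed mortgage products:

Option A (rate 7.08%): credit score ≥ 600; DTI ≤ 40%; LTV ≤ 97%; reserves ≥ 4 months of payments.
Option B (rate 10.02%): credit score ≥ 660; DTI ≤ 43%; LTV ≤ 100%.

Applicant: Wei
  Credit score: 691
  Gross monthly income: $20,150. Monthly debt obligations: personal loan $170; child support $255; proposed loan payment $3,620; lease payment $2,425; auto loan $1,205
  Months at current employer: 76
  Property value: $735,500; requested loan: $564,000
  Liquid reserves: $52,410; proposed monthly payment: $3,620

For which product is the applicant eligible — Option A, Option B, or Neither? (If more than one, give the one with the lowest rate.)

Total debts = (170 + 255 + 3,620 + 2,425 + 1,205) = 7,675; DTI = 7,675/20,150 = 38.1%.
LTV = 564,000/735,500 = 76.7%.
Reserves = 52,410/3,620 = 14.5 months.
Option A: score 691 ≥ 600; DTI 38.1% ≤ 40%; LTV 76.7% ≤ 97%; reserves 14.5 ≥ 4 mo → qualifies.
Option B: score 691 ≥ 660; DTI 38.1% ≤ 43%; LTV 76.7% ≤ 100% → qualifies.
Qualifying: Option A, Option B. Lowest rate is 7.08% → Option A.

Option A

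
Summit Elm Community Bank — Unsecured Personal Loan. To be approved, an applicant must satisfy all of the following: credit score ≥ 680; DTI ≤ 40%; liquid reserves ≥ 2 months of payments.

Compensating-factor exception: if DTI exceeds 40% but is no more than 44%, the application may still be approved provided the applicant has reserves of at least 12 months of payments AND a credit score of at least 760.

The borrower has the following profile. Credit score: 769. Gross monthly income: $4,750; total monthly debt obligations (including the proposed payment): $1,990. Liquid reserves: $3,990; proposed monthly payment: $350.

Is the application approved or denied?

Credit score 769 ≥ 680 (meets base)
DTI: 1,990 ÷ 4,750 = 41.9%, over the 40% base limit.
Reserves = 3,990/350 = 11.4 months ≥ 2
DTI 41.9% is within the 40%–44% exception band; checking compensating factors.
Reserves 11.4 < 12 months; credit score 769 ≥ 760.
Override conditions not both satisfied; exception does not apply.

Denied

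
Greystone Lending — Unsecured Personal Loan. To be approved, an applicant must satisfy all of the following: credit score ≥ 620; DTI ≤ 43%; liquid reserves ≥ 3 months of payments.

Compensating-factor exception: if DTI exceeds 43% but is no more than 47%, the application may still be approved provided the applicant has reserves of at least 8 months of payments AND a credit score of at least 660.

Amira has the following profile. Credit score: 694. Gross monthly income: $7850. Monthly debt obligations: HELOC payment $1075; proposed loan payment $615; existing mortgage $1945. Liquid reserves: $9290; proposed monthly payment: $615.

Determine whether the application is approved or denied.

Credit score 694 ≥ 620 (meets base)
Total debts = (1,075 + 615 + 1,945) = 3,635. DTI: 3,635 ÷ 7,850 = 46.3%, over the 43% base limit.
Reserves: 9,290 ÷ 615 = 15.1 months (meets 3-month minimum)
46.3% falls in the override range (43%–47%), so the compensating-factor test applies.
Override check — reserves: 15.1 mo (ok); score: 694 (ok).
Both compensating conditions met → exception applies.

Approved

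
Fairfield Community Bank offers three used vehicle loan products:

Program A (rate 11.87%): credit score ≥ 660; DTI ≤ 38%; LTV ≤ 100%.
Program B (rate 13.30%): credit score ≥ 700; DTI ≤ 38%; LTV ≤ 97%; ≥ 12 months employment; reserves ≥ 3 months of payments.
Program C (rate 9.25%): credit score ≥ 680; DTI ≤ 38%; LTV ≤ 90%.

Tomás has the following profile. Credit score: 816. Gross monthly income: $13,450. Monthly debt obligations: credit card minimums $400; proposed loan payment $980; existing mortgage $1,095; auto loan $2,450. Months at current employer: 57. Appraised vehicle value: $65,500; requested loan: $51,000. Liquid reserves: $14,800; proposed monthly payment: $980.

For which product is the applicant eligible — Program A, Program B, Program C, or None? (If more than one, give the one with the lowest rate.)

Total debts = (400 + 980 + 1,095 + 2,450) = 4,925; DTI = 4,925/13,450 = 36.6%.
LTV = 51,000/65,500 = 77.9%.
Reserves = 14,800/980 = 15.1 months.
Program A: score 816 ≥ 660; DTI 36.6% ≤ 38%; LTV 77.9% ≤ 100% → qualifies.
Program B: score 816 ≥ 700; DTI 36.6% ≤ 38%; LTV 77.9% ≤ 97%; employment 57 ≥ 12 mo; reserves 15.1 ≥ 3 mo → qualifies.
Program C: score 816 ≥ 680; DTI 36.6% ≤ 38%; LTV 77.9% ≤ 90% → qualifies.
Qualifying: Program A, Program B, Program C. Lowest rate is 9.25% → Program C.

Program C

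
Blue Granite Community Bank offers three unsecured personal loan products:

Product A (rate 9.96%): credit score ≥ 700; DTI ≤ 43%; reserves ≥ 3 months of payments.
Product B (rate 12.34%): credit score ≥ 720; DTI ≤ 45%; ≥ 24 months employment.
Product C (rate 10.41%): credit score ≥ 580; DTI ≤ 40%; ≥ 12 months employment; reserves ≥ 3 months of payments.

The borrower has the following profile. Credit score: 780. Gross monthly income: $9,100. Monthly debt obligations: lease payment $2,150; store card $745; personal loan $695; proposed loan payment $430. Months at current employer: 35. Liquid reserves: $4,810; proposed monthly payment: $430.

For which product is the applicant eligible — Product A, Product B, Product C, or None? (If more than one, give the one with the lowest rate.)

Product B

Total debts = (2,150 + 745 + 695 + 430) = 4,020; DTI = 4,020/9,100 = 44.2%.
Reserves = 4,810/430 = 11.2 months.
Product A: score 780 ≥ 700; DTI 44.2% > 43%; reserves 11.2 ≥ 3 mo → does not qualify.
Product B: score 780 ≥ 720; DTI 44.2% ≤ 45%; employment 35 ≥ 24 mo → qualifies.
Product C: score 780 ≥ 580; DTI 44.2% > 40%; employment 35 ≥ 12 mo; reserves 11.2 ≥ 3 mo → does not qualify.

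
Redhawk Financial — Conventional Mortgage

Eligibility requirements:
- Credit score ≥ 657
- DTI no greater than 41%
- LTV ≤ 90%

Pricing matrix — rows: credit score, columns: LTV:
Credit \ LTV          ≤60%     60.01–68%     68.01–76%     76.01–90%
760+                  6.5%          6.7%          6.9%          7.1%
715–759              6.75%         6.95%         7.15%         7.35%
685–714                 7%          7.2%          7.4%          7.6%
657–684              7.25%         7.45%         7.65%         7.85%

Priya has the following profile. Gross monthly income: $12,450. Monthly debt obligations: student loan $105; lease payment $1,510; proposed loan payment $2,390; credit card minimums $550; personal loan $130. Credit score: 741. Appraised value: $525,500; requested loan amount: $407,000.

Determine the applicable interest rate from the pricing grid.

Credit score 741 ≥ 657; Total monthly debts = (105 + 1,510 + 2,390 + 550 + 130) = 4,685. Debt-to-income = 4,685/12,450 = 37.6% — meets 41% limit
Loan-to-value = 407,000/525,500 = 77.5% — pass (90% max)
Row: 741 falls in 715–759. Column: 77.5% falls in 76.01–90%. Rate = 7.35%.

7.35%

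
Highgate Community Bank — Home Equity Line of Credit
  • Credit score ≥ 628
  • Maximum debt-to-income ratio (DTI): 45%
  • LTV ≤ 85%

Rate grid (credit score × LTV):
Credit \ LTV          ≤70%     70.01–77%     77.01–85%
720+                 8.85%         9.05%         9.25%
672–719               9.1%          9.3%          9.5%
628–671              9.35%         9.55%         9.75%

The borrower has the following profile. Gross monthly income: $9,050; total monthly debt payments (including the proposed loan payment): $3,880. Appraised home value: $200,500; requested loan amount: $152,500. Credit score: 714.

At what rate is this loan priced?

Credit score 714 ≥ 628; DTI = 3,880/9,050 = 42.9% ≤ 45%
LTV: 152,500 ÷ 200,500 = 76.1%, within 85% cap
Score 714 is in the 672–719 band; LTV 76.1% is in the 70.01–77% band → 9.3%.

9.3%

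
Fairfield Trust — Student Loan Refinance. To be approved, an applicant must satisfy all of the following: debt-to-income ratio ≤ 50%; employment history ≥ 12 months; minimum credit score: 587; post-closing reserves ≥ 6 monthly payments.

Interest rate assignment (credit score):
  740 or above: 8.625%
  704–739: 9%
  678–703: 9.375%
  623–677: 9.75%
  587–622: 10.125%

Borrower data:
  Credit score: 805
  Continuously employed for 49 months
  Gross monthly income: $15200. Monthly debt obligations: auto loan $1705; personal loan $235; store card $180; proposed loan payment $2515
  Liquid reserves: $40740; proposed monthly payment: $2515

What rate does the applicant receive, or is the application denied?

Approved at 8.625%

Credit score 805 ≥ 587 (meets minimum)
Total monthly debts = (1,705 + 235 + 180 + 2,515) = 4,635. Debt-to-income = 4,635/15,200 = 30.5% — meets 50% limit
Liquid reserves cover 40,740/2,515 = 16.2 months — ≥ 6 required
Employment 49 ≥ 12 months
All requirements met. Score 805 falls in the 740 or above tier → 8.625%.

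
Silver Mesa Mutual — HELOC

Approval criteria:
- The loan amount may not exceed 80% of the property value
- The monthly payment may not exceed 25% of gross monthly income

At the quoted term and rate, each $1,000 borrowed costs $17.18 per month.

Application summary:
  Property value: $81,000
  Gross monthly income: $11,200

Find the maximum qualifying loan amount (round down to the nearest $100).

Payment cap: 25% × $11,200 = $2,800/month.
At $17.18 per $1,000, that supports 2,800/17.18 × 1,000 ≈ $162,980 → $162,900.
LTV cap: 80% × $81,000 = $64,800 → $64,800.
Binding constraint: loan-to-value.

$64,800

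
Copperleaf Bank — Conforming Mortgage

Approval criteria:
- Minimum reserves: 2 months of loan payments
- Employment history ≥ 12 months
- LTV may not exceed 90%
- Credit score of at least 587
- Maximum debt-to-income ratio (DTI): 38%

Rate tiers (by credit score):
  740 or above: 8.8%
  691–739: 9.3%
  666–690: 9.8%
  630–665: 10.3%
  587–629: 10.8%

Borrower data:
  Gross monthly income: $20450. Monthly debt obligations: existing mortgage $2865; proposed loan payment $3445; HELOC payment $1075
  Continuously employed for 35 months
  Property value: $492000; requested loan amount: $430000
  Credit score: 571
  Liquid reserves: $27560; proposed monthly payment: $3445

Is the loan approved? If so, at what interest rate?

Credit score 571 < 587 (below minimum)
Total monthly debts = (2,865 + 3,445 + 1,075) = 7,385. DTI = 7,385/20,450 = 36.1% ≤ 38%
Employment 35 ≥ 12 months
LTV: 430,000 ÷ 492,000 = 87.4%, within 90% cap
Reserves: 27,560 ÷ 3,445 = 8.0 months (meets 2-month minimum)
Not all requirements met → denied.

Denied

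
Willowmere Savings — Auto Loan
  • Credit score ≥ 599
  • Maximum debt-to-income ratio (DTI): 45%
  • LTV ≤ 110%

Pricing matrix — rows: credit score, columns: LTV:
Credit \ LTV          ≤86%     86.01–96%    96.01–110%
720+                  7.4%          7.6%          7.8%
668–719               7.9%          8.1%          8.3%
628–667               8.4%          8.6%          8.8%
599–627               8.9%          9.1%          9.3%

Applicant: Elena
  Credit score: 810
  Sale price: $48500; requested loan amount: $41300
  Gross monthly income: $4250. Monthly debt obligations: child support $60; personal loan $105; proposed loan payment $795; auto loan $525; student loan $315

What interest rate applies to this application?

Credit score 810 ≥ 599; Total monthly debts = (60 + 105 + 795 + 525 + 315) = 1,800. Debt-to-income = 1,800/4,250 = 42.4% — meets 45% limit
LTV = 41,300/48,500 = 85.2% ≤ 110%
Score 810 is in the 720+ band; LTV 85.2% is in the ≤86% band → 7.4%.

7.4%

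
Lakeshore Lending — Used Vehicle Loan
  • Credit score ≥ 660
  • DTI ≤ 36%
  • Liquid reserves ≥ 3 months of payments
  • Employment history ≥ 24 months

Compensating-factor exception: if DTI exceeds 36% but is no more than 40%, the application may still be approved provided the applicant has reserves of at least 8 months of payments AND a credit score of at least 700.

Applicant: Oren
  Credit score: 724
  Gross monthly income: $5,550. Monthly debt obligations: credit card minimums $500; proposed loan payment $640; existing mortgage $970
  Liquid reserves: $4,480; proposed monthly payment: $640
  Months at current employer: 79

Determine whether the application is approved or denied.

Denied

Credit score 724 ≥ 660 (meets base)
Total debts = (500 + 640 + 970) = 2,110. DTI = 2,110/5,550 = 38% > 36% — standard DTI limit exceeded.
Reserves: 4,480 ÷ 640 = 7.0 months (meets 3-month minimum)
Employment 79 ≥ 24 months
38% falls in the override range (36%–40%), so the compensating-factor test applies.
Reserves 7.0 < 8 months; credit score 724 ≥ 700.
Compensating-factor requirement not fully met.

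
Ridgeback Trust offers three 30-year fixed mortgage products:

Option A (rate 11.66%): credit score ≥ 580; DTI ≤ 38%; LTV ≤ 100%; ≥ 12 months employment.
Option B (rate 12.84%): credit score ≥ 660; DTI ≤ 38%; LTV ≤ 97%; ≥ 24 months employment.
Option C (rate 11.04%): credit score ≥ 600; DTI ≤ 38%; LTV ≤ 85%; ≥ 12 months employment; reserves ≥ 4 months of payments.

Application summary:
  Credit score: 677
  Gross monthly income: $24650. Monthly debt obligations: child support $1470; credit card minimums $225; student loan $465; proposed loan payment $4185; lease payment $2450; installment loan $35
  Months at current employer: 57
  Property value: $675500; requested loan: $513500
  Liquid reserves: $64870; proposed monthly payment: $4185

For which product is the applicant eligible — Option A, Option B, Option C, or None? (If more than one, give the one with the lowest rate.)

Option C

Total debts = (1,470 + 225 + 465 + 4,185 + 2,450 + 35) = 8,830; DTI = 8,830/24,650 = 35.8%.
LTV = 513,500/675,500 = 76%.
Reserves = 64,870/4,185 = 15.5 months.
Option A: score 677 ≥ 580; DTI 35.8% ≤ 38%; LTV 76% ≤ 100%; employment 57 ≥ 12 mo → qualifies.
Option B: score 677 ≥ 660; DTI 35.8% ≤ 38%; LTV 76% ≤ 97%; employment 57 ≥ 24 mo → qualifies.
Option C: score 677 ≥ 600; DTI 35.8% ≤ 38%; LTV 76% ≤ 85%; employment 57 ≥ 12 mo; reserves 15.5 ≥ 4 mo → qualifies.
Qualifying: Option A, Option B, Option C. Lowest rate is 11.04% → Option C.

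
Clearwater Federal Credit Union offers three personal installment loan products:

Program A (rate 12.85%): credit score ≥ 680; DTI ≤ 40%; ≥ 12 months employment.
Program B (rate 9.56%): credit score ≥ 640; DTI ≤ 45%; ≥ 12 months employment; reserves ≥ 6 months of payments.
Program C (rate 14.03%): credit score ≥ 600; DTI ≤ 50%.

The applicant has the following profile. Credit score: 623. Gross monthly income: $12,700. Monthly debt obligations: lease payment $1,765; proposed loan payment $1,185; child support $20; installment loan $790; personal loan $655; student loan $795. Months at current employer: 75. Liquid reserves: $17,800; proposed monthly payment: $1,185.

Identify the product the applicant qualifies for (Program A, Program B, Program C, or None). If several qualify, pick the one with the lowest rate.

Total debts = (1,765 + 1,185 + 20 + 790 + 655 + 795) = 5,210; DTI = 5,210/12,700 = 41%.
Reserves = 17,800/1,185 = 15.0 months.
Program A: score 623 < 680; DTI 41% > 40%; employment 75 ≥ 12 mo → does not qualify.
Program B: score 623 < 640; DTI 41% ≤ 45%; employment 75 ≥ 12 mo; reserves 15.0 ≥ 6 mo → does not qualify.
Program C: score 623 ≥ 600; DTI 41% ≤ 50% → qualifies.

Program C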